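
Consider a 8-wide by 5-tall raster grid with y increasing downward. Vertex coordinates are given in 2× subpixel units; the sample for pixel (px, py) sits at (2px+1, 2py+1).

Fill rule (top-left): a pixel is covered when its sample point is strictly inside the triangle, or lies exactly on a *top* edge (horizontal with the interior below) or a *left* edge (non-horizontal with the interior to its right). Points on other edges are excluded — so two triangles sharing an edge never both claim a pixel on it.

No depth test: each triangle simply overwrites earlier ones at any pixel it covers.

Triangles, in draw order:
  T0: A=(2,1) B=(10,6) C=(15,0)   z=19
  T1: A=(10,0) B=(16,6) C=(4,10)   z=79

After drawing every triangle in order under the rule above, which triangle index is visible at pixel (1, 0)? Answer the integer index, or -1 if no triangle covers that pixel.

T0:
  2·area = 73  (B↔C swapped to make it positive)
  edge (2, 1)→(15, 0): d=(13,-1) top-left  bias=+0
  edge (15, 0)→(10, 6): d=(-5,6) right/bottom  bias=-1
  edge (10, 6)→(2, 1): d=(-8,-5) top-left  bias=+0
    (1,0)@(3, 1): e=[1,67,5] → █
    (2,0)@(5, 1): e=[3,55,15] → █
    (3,0)@(7, 1): e=[5,43,25] → █
    (4,0)@(9, 1): e=[7,31,35] → █
    (5,0)@(11, 1): e=[9,19,45] → █
    (6,0)@(13, 1): e=[11,7,55] → █
    (7,0)@(15, 1): e=[13,-5,65] → ·
    (1,1)@(3, 3): e=[27,57,-11] → ·
    (2,1)@(5, 3): e=[29,45,-1] → ·
    (3,1)@(7, 3): e=[31,33,9] → █
    (6,1)@(13, 3): e=[37,-3,39] → ·
    (3,2)@(7, 5): e=[57,23,-7] → ·
  covered (10 px):
    · █ █ █ █ █ █ ·
    · · · █ █ █ · ·
    · · · · █ · · ·
    · · · · · · · ·
    · · · · · · · ·
T1:
  2·area = 96
  edge (10, 0)→(16, 6): d=(6,6) right/bottom  bias=-1
  edge (16, 6)→(4, 10): d=(-12,4) right/bottom  bias=-1
  edge (4, 10)→(10, 0): d=(6,-10) top-left  bias=+0
    (5,0)@(11, 1): e=[0,80,16] → ·  [on edge]
    (4,1)@(9, 3): e=[24,64,8] → █
    (5,1)@(11, 3): e=[12,56,28] → █
    (6,1)@(13, 3): e=[0,48,48] → ·  [on edge]
    (3,2)@(7, 5): e=[48,48,0] → █  [on edge]
    (6,2)@(13, 5): e=[12,24,60] → █
    (7,2)@(15, 5): e=[0,16,80] → ·  [on edge]
    (3,3)@(7, 7): e=[60,24,12] → █
    (6,3)@(13, 7): e=[24,0,72] → ·  [on edge]
    (2,4)@(5, 9): e=[84,8,4] → █
    (3,4)@(7, 9): e=[72,0,24] → ·  [on edge]
    (4,4)@(9, 9): e=[60,-8,44] → ·
  covered (10 px):
    · · · · · · · ·
    · · · · █ █ · ·
    · · · █ █ █ █ ·
    · · · █ █ █ · ·
    · · █ · · · · ·

Z-buffer (winner per pixel, '.' = empty):
  . 0 0 0 0 0 0 .
  . . . 0 1 1 . .
  . . . 1 1 1 1 .
  . . . 1 1 1 . .
  . . 1 . . . . .

Result: 0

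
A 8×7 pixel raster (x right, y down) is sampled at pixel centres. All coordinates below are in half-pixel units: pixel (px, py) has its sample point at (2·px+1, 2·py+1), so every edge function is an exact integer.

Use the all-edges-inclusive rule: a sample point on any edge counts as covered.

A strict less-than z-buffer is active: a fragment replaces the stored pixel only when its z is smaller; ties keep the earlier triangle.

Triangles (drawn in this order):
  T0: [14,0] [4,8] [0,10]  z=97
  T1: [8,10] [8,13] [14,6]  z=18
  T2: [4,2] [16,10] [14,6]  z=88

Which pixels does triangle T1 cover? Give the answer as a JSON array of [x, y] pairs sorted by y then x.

T0:
  2·area = 12
  edge (14, 0)→(4, 8): d=(-10,8) inclusive
  edge (4, 8)→(0, 10): d=(-4,2) inclusive
  edge (0, 10)→(14, 0): d=(14,-10) inclusive
    (3,2)@(7, 5): e=[6,6,0] → X  [on edge]
    (4,2)@(9, 5): e=[-10,2,20] → .
    (2,3)@(5, 7): e=[2,2,8] → X
    (3,3)@(7, 7): e=[-14,-2,28] → .
    (2,4)@(5, 9): e=[-18,-6,36] → .
  covered (2 px):
    . . . . . . . .
    . . . . . . . .
    . . . X . . . .
    . . X . . . . .
    . . . . . . . .
    . . . . . . . .
    . . . . . . . .
T1:
  2·area = 18  (B↔C swapped to make it positive)
  edge (8, 10)→(14, 6): d=(6,-4) inclusive
  edge (14, 6)→(8, 13): d=(-6,7) inclusive
  edge (8, 13)→(8, 10): d=(0,-3) inclusive
    (6,3)@(13, 7): e=[2,1,15] → X
    (7,3)@(15, 7): e=[10,-13,21] → .
    (5,4)@(11, 9): e=[6,3,9] → X
    (6,4)@(13, 9): e=[14,-11,15] → .
    (4,5)@(9, 11): e=[10,5,3] → X
    (5,5)@(11, 11): e=[18,-9,9] → .
    (4,6)@(9, 13): e=[22,-7,3] → .
  covered (3 px):
    . . . . . . . .
    . . . . . . . .
    . . . . . . . .
    . . . . . . X .
    . . . . . X . .
    . . . . X . . .
    . . . . . . . .
T2:
  2·area = 32  (B↔C swapped to make it positive)
  edge (4, 2)→(14, 6): d=(10,4) inclusive
  edge (14, 6)→(16, 10): d=(2,4) inclusive
  edge (16, 10)→(4, 2): d=(-12,-8) inclusive
    (4,2)@(9, 5): e=[10,18,4] → X
    (5,2)@(11, 5): e=[2,10,20] → X
    (6,2)@(13, 5): e=[-6,2,36] → .
    (4,3)@(9, 7): e=[30,22,-20] → .
    (5,3)@(11, 7): e=[22,14,-4] → .
    (6,3)@(13, 7): e=[14,6,12] → X
    (7,3)@(15, 7): e=[6,-2,28] → .
    (6,4)@(13, 9): e=[34,10,-12] → .
    (7,4)@(15, 9): e=[26,2,4] → X
    (7,5)@(15, 11): e=[46,6,-20] → .
  covered (4 px):
    . . . . . . . .
    . . . . . . . .
    . . . . X X . .
    . . . . . . X .
    . . . . . . . X
    . . . . . . . .
    . . . . . . . .

Answer: [[6,3],[5,4],[4,5]]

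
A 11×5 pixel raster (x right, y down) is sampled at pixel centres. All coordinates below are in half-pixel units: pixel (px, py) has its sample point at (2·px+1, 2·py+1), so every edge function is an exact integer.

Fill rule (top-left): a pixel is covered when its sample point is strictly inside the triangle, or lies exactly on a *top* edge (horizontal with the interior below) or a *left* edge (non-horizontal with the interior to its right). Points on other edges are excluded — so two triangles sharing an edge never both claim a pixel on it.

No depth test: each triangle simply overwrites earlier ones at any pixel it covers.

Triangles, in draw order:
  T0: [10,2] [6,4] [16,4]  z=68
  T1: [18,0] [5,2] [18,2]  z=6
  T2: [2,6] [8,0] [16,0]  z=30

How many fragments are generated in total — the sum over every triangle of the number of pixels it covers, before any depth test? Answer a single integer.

T0:
  2·area = 20  (B↔C swapped to make it positive)
  edge (10, 2)→(16, 4): d=(6,2) right/bottom  bias=-1
  edge (16, 4)→(6, 4): d=(-10,0) right/bottom  bias=-1
  edge (6, 4)→(10, 2): d=(4,-2) top-left  bias=+0
    (3,0)@(7, 1): e=[0,30,-10] → ·  [on edge]
    (4,1)@(9, 3): e=[8,10,2] → #
    (5,1)@(11, 3): e=[4,10,6] → #
    (6,1)@(13, 3): e=[0,10,10] → ·  [on edge]
    (4,2)@(9, 5): e=[20,-10,10] → ·
    (5,2)@(11, 5): e=[16,-10,14] → ·
    (9,2)@(19, 5): e=[0,-10,30] → ·  [on edge]
  covered (2 px):
    · · · · · · · · · · ·
    · · · · # # · · · · ·
    · · · · · · · · · · ·
    · · · · · · · · · · ·
    · · · · · · · · · · ·
T1:
  2·area = 26  (B↔C swapped to make it positive)
  edge (18, 0)→(18, 2): d=(0,2) right/bottom  bias=-1
  edge (18, 2)→(5, 2): d=(-13,0) right/bottom  bias=-1
  edge (5, 2)→(18, 0): d=(13,-2) top-left  bias=+0
    (6,0)@(13, 1): e=[10,13,3] → #
    (7,0)@(15, 1): e=[6,13,7] → #
    (8,0)@(17, 1): e=[2,13,11] → #
    (9,0)@(19, 1): e=[-2,13,15] → ·
    (6,1)@(13, 3): e=[10,-13,29] → ·
    (7,1)@(15, 3): e=[6,-13,33] → ·
    (8,1)@(17, 3): e=[2,-13,37] → ·
  covered (3 px):
    · · · · · · # # # · ·
    · · · · · · · · · · ·
    · · · · · · · · · · ·
    · · · · · · · · · · ·
    · · · · · · · · · · ·
T2:
  2·area = 48
  edge (2, 6)→(8, 0): d=(6,-6) top-left  bias=+0
  edge (8, 0)→(16, 0): d=(8,0) top-left  bias=+0
  edge (16, 0)→(2, 6): d=(-14,6) right/bottom  bias=-1
    (3,0)@(7, 1): e=[0,8,40] → #  [on edge]
    (4,0)@(9, 1): e=[12,8,28] → #
    (5,0)@(11, 1): e=[24,8,16] → #
    (6,0)@(13, 1): e=[36,8,4] → #
    (7,0)@(15, 1): e=[48,8,-8] → ·
    (2,1)@(5, 3): e=[0,24,24] → #  [on edge]
    (4,1)@(9, 3): e=[24,24,0] → ·  [on edge]
    (5,1)@(11, 3): e=[36,24,-12] → ·
    (6,1)@(13, 3): e=[48,24,-24] → ·
    (1,2)@(3, 5): e=[0,40,8] → #  [on edge]
    (2,2)@(5, 5): e=[12,40,-4] → ·
    (3,2)@(7, 5): e=[24,40,-16] → ·
    (0,3)@(1, 7): e=[0,56,-8] → ·  [on edge]
  covered (7 px):
    · · · # # # # · · · ·
    · · # # · · · · · · ·
    · # · · · · · · · · ·
    · · · · · · · · · · ·
    · · · · · · · · · · ·

Answer: 12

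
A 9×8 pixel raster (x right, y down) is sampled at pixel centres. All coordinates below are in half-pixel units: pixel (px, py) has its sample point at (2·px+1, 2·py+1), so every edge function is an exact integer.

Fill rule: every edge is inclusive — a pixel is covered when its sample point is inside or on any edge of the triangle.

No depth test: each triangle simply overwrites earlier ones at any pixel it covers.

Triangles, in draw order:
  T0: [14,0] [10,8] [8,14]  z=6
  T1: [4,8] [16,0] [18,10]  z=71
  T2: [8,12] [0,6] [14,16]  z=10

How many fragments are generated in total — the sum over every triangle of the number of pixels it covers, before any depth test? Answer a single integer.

T0:
  2·area = 8  (B↔C swapped to make it positive)
  edge (14, 0)→(8, 14): d=(-6,14) inclusive
  edge (8, 14)→(10, 8): d=(2,-6) inclusive
  edge (10, 8)→(14, 0): d=(4,-8) inclusive
    (5,2)@(11, 5): e=[12,0,-4] → ·  [on edge]
    (5,3)@(11, 7): e=[0,4,4] → █  [on edge]
    (6,3)@(13, 7): e=[-28,16,20] → ·
    (5,4)@(11, 9): e=[-12,8,12] → ·
    (4,5)@(9, 11): e=[4,0,4] → █  [on edge]
    (5,5)@(11, 11): e=[-24,12,20] → ·
    (4,6)@(9, 13): e=[-8,4,12] → ·
  covered (2 px):
    · · · · · · · · ·
    · · · · · · · · ·
    · · · · · · · · ·
    · · · · · █ · · ·
    · · · · · · · · ·
    · · · · █ · · · ·
    · · · · · · · · ·
    · · · · · · · · ·
T1:
  2·area = 136
  edge (4, 8)→(16, 0): d=(12,-8) inclusive
  edge (16, 0)→(18, 10): d=(2,10) inclusive
  edge (18, 10)→(4, 8): d=(-14,-2) inclusive
    (7,0)@(15, 1): e=[4,12,120] → █
    (8,0)@(17, 1): e=[20,-8,124] → ·
    (6,1)@(13, 3): e=[12,36,88] → █
    (8,1)@(17, 3): e=[44,-4,96] → ·
    (4,2)@(9, 5): e=[4,80,52] → █
    (5,2)@(11, 5): e=[20,60,56] → █
    (8,2)@(17, 5): e=[68,0,68] → █  [on edge]
    (3,3)@(7, 7): e=[12,104,20] → █
    (3,4)@(7, 9): e=[36,108,-8] → ·
    (4,4)@(9, 9): e=[52,88,-4] → ·
    (5,4)@(11, 9): e=[68,68,0] → █  [on edge]
    (5,5)@(11, 11): e=[92,72,-28] → ·
  covered (18 px):
    · · · · · · · █ ·
    · · · · · · █ █ ·
    · · · · █ █ █ █ █
    · · · █ █ █ █ █ █
    · · · · · █ █ █ █
    · · · · · · · · ·
    · · · · · · · · ·
    · · · · · · · · ·
T2:
  2·area = 4
  edge (8, 12)→(0, 6): d=(-8,-6) inclusive
  edge (0, 6)→(14, 16): d=(14,10) inclusive
  edge (14, 16)→(8, 12): d=(-6,-4) inclusive
    (3,5)@(7, 11): e=[2,0,2] → █  [on edge]
    (4,5)@(9, 11): e=[14,-20,10] → ·
    (3,6)@(7, 13): e=[-14,28,-10] → ·
  covered (1 px):
    · · · · · · · · ·
    · · · · · · · · ·
    · · · · · · · · ·
    · · · · · · · · ·
    · · · · · · · · ·
    · · · █ · · · · ·
    · · · · · · · · ·
    · · · · · · · · ·

Answer: 21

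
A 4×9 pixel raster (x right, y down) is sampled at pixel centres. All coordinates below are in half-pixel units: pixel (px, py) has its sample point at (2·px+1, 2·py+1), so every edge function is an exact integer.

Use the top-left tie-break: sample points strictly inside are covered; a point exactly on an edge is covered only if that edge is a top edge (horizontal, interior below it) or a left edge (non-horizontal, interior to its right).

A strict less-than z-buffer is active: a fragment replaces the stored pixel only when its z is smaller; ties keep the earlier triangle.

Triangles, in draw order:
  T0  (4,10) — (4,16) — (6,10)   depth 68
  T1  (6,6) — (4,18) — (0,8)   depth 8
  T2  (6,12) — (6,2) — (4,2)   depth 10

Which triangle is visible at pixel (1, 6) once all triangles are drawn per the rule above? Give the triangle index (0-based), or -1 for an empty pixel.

T0:
  2·area = 12  (B↔C swapped to make it positive)
  edge (4, 10)→(6, 10): d=(2,0) top-left  bias=+0
  edge (6, 10)→(4, 16): d=(-2,6) right/bottom  bias=-1
  edge (4, 16)→(4, 10): d=(0,-6) top-left  bias=+0
    (3,3)@(7, 7): e=[-6,0,18] → ·  [on edge]
    (2,5)@(5, 11): e=[2,4,6] → █
    (3,5)@(7, 11): e=[2,-8,18] → ·
    (2,6)@(5, 13): e=[6,0,6] → ·  [on edge]
  covered (1 px):
    · · · ·
    · · · ·
    · · · ·
    · · · ·
    · · · ·
    · · █ ·
    · · · ·
    · · · ·
    · · · ·
T1:
  2·area = 68
  edge (6, 6)→(4, 18): d=(-2,12) right/bottom  bias=-1
  edge (4, 18)→(0, 8): d=(-4,-10) top-left  bias=+0
  edge (0, 8)→(6, 6): d=(6,-2) top-left  bias=+0
    (1,3)@(3, 7): e=[34,34,0] → █  [on edge]
    (2,3)@(5, 7): e=[10,54,4] → █
    (3,3)@(7, 7): e=[-14,74,8] → ·
    (0,4)@(1, 9): e=[54,6,8] → █
    (3,4)@(7, 9): e=[-18,66,20] → ·
    (0,5)@(1, 11): e=[50,-2,20] → ·
    (1,5)@(3, 11): e=[26,18,24] → █
    (3,5)@(7, 11): e=[-22,58,32] → ·
    (1,6)@(3, 13): e=[22,10,36] → █
    (2,6)@(5, 13): e=[-2,30,40] → ·
    (1,7)@(3, 15): e=[18,2,48] → █
    (2,7)@(5, 15): e=[-6,22,52] → ·
  covered (9 px):
    · · · ·
    · · · ·
    · · · ·
    · █ █ ·
    █ █ █ ·
    · █ █ ·
    · █ · ·
    · █ · ·
    · · · ·
T2:
  2·area = 20  (B↔C swapped to make it positive)
  edge (6, 12)→(4, 2): d=(-2,-10) top-left  bias=+0
  edge (4, 2)→(6, 2): d=(2,0) top-left  bias=+0
  edge (6, 2)→(6, 12): d=(0,10) right/bottom  bias=-1
    (2,1)@(5, 3): e=[8,2,10] → █
    (3,1)@(7, 3): e=[28,2,-10] → ·
    (2,2)@(5, 5): e=[4,6,10] → █
    (3,2)@(7, 5): e=[24,6,-10] → ·
    (2,3)@(5, 7): e=[0,10,10] → █  [on edge]
    (3,3)@(7, 7): e=[20,10,-10] → ·
    (2,4)@(5, 9): e=[-4,14,10] → ·
    (3,8)@(7, 17): e=[0,30,-10] → ·  [on edge]
  covered (3 px):
    · · · ·
    · · █ ·
    · · █ ·
    · · █ ·
    · · · ·
    · · · ·
    · · · ·
    · · · ·
    · · · ·

Z-buffer (winner per pixel, '.' = empty):
  . . . .
  . . 2 .
  . . 2 .
  . 1 1 .
  1 1 1 .
  . 1 1 .
  . 1 . .
  . 1 . .
  . . . .

Answer: 1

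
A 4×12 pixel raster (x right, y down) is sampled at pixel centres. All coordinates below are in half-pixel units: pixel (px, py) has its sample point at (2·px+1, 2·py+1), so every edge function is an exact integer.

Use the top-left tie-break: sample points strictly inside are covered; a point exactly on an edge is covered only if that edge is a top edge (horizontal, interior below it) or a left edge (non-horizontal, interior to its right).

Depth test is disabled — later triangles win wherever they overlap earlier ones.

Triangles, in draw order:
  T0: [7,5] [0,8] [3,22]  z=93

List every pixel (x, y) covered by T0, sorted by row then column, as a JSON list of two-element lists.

T0:
  2·area = 107  (B↔C swapped to make it positive)
  edge (7, 5)→(3, 22): d=(-4,17) right/bottom  bias=-1
  edge (3, 22)→(0, 8): d=(-3,-14) top-left  bias=+0
  edge (0, 8)→(7, 5): d=(7,-3) top-left  bias=+0
    (3,2)@(7, 5): e=[0,107,0] → ·  [on edge]
    (1,3)@(3, 7): e=[60,45,2] → █
    (2,3)@(5, 7): e=[26,73,8] → █
    (3,3)@(7, 7): e=[-8,101,14] → ·
    (0,4)@(1, 9): e=[86,11,10] → █
    (3,4)@(7, 9): e=[-16,95,28] → ·
    (0,5)@(1, 11): e=[78,5,24] → █
    (3,5)@(7, 11): e=[-24,89,42] → ·
    (0,6)@(1, 13): e=[70,-1,38] → ·
    (1,6)@(3, 13): e=[36,27,44] → █
    (3,6)@(7, 13): e=[-32,83,56] → ·
    (1,7)@(3, 15): e=[28,21,58] → █
  covered (14 px):
    · · · ·
    · · · ·
    · · · ·
    · █ █ ·
    █ █ █ ·
    █ █ █ ·
    · █ █ ·
    · █ · ·
    · █ · ·
    · █ · ·
    · █ · ·
    · · · ·

Result: [[1,3],[2,3],[0,4],[1,4],[2,4],[0,5],[1,5],[2,5],[1,6],[2,6],[1,7],[1,8],[1,9],[1,10]]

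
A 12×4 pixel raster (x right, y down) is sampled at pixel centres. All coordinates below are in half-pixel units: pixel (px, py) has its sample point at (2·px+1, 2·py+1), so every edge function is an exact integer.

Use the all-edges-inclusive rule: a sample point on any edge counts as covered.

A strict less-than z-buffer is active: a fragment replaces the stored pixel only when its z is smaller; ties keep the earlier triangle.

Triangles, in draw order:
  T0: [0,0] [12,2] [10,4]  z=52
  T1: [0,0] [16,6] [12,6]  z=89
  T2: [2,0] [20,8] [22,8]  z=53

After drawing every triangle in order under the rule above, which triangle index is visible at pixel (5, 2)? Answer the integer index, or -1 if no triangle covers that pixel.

T0:
  2·area = 28
  edge (0, 0)→(12, 2): d=(12,2) inclusive
  edge (12, 2)→(10, 4): d=(-2,2) inclusive
  edge (10, 4)→(0, 0): d=(-10,-4) inclusive
    (1,0)@(3, 1): e=[6,20,2] → #
    (2,0)@(5, 1): e=[2,16,10] → #
    (3,0)@(7, 1): e=[-2,12,18] → ·
    (6,0)@(13, 1): e=[-14,0,42] → ·  [on edge]
    (1,1)@(3, 3): e=[30,16,-18] → ·
    (2,1)@(5, 3): e=[26,12,-10] → ·
    (4,1)@(9, 3): e=[18,4,6] → #
    (5,1)@(11, 3): e=[14,0,14] → #  [on edge]
    (6,1)@(13, 3): e=[10,-4,22] → ·
    (4,2)@(9, 5): e=[42,0,-14] → ·  [on edge]
    (5,2)@(11, 5): e=[38,-4,-6] → ·
    (3,3)@(7, 7): e=[70,0,-42] → ·  [on edge]
  covered (4 px):
    · # # · · · · · · · · ·
    · · · · # # · · · · · ·
    · · · · · · · · · · · ·
    · · · · · · · · · · · ·
T1:
  2·area = 24
  edge (0, 0)→(16, 6): d=(16,6) inclusive
  edge (16, 6)→(12, 6): d=(-4,0) inclusive
  edge (12, 6)→(0, 0): d=(-12,-6) inclusive
    (3,1)@(7, 3): e=[6,12,6] → #
    (4,1)@(9, 3): e=[-6,12,18] → ·
    (3,2)@(7, 5): e=[38,4,-18] → ·
    (5,2)@(11, 5): e=[14,4,6] → #
    (6,2)@(13, 5): e=[2,4,18] → #
    (7,2)@(15, 5): e=[-10,4,30] → ·
    (5,3)@(11, 7): e=[46,-4,-18] → ·
    (6,3)@(13, 7): e=[34,-4,-6] → ·
  covered (3 px):
    · · · · · · · · · · · ·
    · · · # · · · · · · · ·
    · · · · · # # · · · · ·
    · · · · · · · · · · · ·
T2:
  2·area = 16  (B↔C swapped to make it positive)
  edge (2, 0)→(22, 8): d=(20,8) inclusive
  edge (22, 8)→(20, 8): d=(-2,0) inclusive
  edge (20, 8)→(2, 0): d=(-18,-8) inclusive
    (4,1)@(9, 3): e=[4,10,2] → #
    (5,1)@(11, 3): e=[-12,10,18] → ·
    (4,2)@(9, 5): e=[44,6,-34] → ·
    (9,3)@(19, 7): e=[4,2,10] → #
    (10,3)@(21, 7): e=[-12,2,26] → ·
  covered (2 px):
    · · · · · · · · · · · ·
    · · · · # · · · · · · ·
    · · · · · · · · · · · ·
    · · · · · · · · · # · ·

Z-buffer (winner per pixel, '.' = empty):
  . 0 0 . . . . . . . . .
  . . . 1 0 0 . . . . . .
  . . . . . 1 1 . . . . .
  . . . . . . . . . 2 . .

Answer: 1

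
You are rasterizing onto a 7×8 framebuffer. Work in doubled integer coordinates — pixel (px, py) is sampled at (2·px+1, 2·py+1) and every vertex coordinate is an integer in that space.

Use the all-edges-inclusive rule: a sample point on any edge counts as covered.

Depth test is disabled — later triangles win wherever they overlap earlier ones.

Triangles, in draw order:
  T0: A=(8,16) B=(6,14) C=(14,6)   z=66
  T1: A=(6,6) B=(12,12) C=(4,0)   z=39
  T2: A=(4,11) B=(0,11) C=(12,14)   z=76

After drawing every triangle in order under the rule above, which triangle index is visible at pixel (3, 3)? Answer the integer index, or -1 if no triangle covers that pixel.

T0:
  2·area = 32
  edge (8, 16)→(6, 14): d=(-2,-2) inclusive
  edge (6, 14)→(14, 6): d=(8,-8) inclusive
  edge (14, 6)→(8, 16): d=(-6,10) inclusive
    (6,3)@(13, 7): e=[28,0,4] → #  [on edge]
    (0,4)@(1, 9): e=[0,-80,112] → ·  [on edge]
    (5,4)@(11, 9): e=[20,0,12] → #  [on edge]
    (6,4)@(13, 9): e=[24,16,-8] → ·
    (1,5)@(3, 11): e=[0,-48,80] → ·  [on edge]
    (4,5)@(9, 11): e=[12,0,20] → #  [on edge]
    (5,5)@(11, 11): e=[16,16,0] → #  [on edge]
    (6,5)@(13, 11): e=[20,32,-20] → ·
    (2,6)@(5, 13): e=[0,-16,48] → ·  [on edge]
    (3,6)@(7, 13): e=[4,0,28] → #  [on edge]
    (5,6)@(11, 13): e=[12,32,-12] → ·
    (2,7)@(5, 15): e=[-4,0,36] → ·  [on edge]
    (3,7)@(7, 15): e=[0,16,16] → #  [on edge]
  covered (7 px):
    · · · · · · ·
    · · · · · · ·
    · · · · · · ·
    · · · · · · #
    · · · · · # ·
    · · · · # # ·
    · · · # # · ·
    · · · # · · ·
T1:
  2·area = 24  (B↔C swapped to make it positive)
  edge (6, 6)→(4, 0): d=(-2,-6) inclusive
  edge (4, 0)→(12, 12): d=(8,12) inclusive
  edge (12, 12)→(6, 6): d=(-6,-6) inclusive
    (0,0)@(1, 1): e=[-20,44,0] → ·  [on edge]
    (1,1)@(3, 3): e=[-12,36,0] → ·  [on edge]
    (2,1)@(5, 3): e=[0,12,12] → #  [on edge]
    (3,1)@(7, 3): e=[12,-12,24] → ·
    (2,2)@(5, 5): e=[-4,28,0] → ·  [on edge]
    (3,2)@(7, 5): e=[8,4,12] → #
    (4,2)@(9, 5): e=[20,-20,24] → ·
    (3,3)@(7, 7): e=[4,20,0] → #  [on edge]
    (4,3)@(9, 7): e=[16,-4,12] → ·
    (3,4)@(7, 9): e=[0,36,-12] → ·  [on edge]
    (4,4)@(9, 9): e=[12,12,0] → #  [on edge]
    (5,4)@(11, 9): e=[24,-12,12] → ·
    (5,5)@(11, 11): e=[20,4,0] → #  [on edge]
    (6,6)@(13, 13): e=[28,-4,0] → ·  [on edge]
    (4,7)@(9, 15): e=[0,60,-36] → ·  [on edge]
  covered (5 px):
    · · · · · · ·
    · · # · · · ·
    · · · # · · ·
    · · · # · · ·
    · · · · # · ·
    · · · · · # ·
    · · · · · · ·
    · · · · · · ·
T2:
  2·area = 12  (B↔C swapped to make it positive)
  edge (4, 11)→(12, 14): d=(8,3) inclusive
  edge (12, 14)→(0, 11): d=(-12,-3) inclusive
  edge (0, 11)→(4, 11): d=(4,0) inclusive
    (0,5)@(1, 11): e=[9,3,0] → #  [on edge]
    (1,5)@(3, 11): e=[3,9,0] → #  [on edge]
    (2,5)@(5, 11): e=[-3,15,0] → ·  [on edge]
    (3,5)@(7, 11): e=[-9,21,0] → ·  [on edge]
    (4,5)@(9, 11): e=[-15,27,0] → ·  [on edge]
    (5,5)@(11, 11): e=[-21,33,0] → ·  [on edge]
    (6,5)@(13, 11): e=[-27,39,0] → ·  [on edge]
    (0,6)@(1, 13): e=[25,-21,8] → ·
    (1,6)@(3, 13): e=[19,-15,8] → ·
    (4,6)@(9, 13): e=[1,3,8] → #
    (5,6)@(11, 13): e=[-5,9,8] → ·
    (4,7)@(9, 15): e=[17,-21,16] → ·
  covered (3 px):
    · · · · · · ·
    · · · · · · ·
    · · · · · · ·
    · · · · · · ·
    · · · · · · ·
    # # · · · · ·
    · · · · # · ·
    · · · · · · ·

Z-buffer (winner per pixel, '.' = empty):
  . . . . . . .
  . . 1 . . . .
  . . . 1 . . .
  . . . 1 . . 0
  . . . . 1 0 .
  2 2 . . 0 1 .
  . . . 0 2 . .
  . . . 0 . . .

Final: 1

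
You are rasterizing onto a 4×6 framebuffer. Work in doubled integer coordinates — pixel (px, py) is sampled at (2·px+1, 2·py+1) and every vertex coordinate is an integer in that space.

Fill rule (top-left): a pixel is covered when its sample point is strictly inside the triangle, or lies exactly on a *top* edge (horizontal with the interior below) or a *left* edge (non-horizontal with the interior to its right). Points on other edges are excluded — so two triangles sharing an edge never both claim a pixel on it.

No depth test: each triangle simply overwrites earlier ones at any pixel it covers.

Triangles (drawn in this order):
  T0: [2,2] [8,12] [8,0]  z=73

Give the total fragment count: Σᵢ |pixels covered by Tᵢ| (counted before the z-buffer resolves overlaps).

T0:
  2·area = 72  (B↔C swapped to make it positive)
  edge (2, 2)→(8, 0): d=(6,-2) top-left  bias=+0
  edge (8, 0)→(8, 12): d=(0,12) right/bottom  bias=-1
  edge (8, 12)→(2, 2): d=(-6,-10) top-left  bias=+0
    (2,0)@(5, 1): e=[0,36,36] → #  [on edge]
    (3,0)@(7, 1): e=[4,12,56] → #
    (1,1)@(3, 3): e=[8,60,4] → #
    (1,2)@(3, 5): e=[20,60,-8] → ·
    (2,2)@(5, 5): e=[24,36,12] → #
    (2,3)@(5, 7): e=[36,36,0] → #  [on edge]
    (2,4)@(5, 9): e=[48,36,-12] → ·
    (3,4)@(7, 9): e=[52,12,8] → #
    (3,5)@(7, 11): e=[64,12,-4] → ·
  covered (10 px):
    · · # #
    · # # #
    · · # #
    · · # #
    · · · #
    · · · ·

Answer: 10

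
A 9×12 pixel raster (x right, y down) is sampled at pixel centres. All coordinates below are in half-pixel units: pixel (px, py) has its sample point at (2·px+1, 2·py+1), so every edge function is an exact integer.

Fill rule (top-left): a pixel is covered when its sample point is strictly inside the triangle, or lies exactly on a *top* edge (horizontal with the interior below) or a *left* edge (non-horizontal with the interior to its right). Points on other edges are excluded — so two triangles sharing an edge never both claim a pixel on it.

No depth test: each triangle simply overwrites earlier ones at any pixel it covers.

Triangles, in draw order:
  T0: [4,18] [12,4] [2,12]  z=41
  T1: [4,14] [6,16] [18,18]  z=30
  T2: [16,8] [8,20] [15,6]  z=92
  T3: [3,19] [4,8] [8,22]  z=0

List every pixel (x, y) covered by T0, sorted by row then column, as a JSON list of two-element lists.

T0:
  2·area = 76  (B↔C swapped to make it positive)
  edge (4, 18)→(2, 12): d=(-2,-6) top-left  bias=+0
  edge (2, 12)→(12, 4): d=(10,-8) top-left  bias=+0
  edge (12, 4)→(4, 18): d=(-8,14) right/bottom  bias=-1
    (5,2)@(11, 5): e=[68,2,6] → █
    (6,2)@(13, 5): e=[80,18,-22] → ·
    (4,3)@(9, 7): e=[52,6,18] → █
    (5,3)@(11, 7): e=[64,22,-10] → ·
    (0,4)@(1, 9): e=[0,-38,114] → ·  [on edge]
    (3,4)@(7, 9): e=[36,10,30] → █
    (5,4)@(11, 9): e=[60,42,-26] → ·
    (2,5)@(5, 11): e=[20,14,42] → █
    (4,5)@(9, 11): e=[44,46,-14] → ·
    (1,6)@(3, 13): e=[4,18,54] → █
    (3,6)@(7, 13): e=[28,50,-2] → ·
    (1,7)@(3, 15): e=[0,38,38] → █  [on edge]
    (2,10)@(5, 21): e=[0,114,-38] → ·  [on edge]
  covered (10 px):
    · · · · · · · · ·
    · · · · · · · · ·
    · · · · · █ · · ·
    · · · · █ · · · ·
    · · · █ █ · · · ·
    · · █ █ · · · · ·
    · █ █ · · · · · ·
    · █ █ · · · · · ·
    · · · · · · · · ·
    · · · · · · · · ·
    · · · · · · · · ·
    · · · · · · · · ·
T1:
  2·area = 20  (B↔C swapped to make it positive)
  edge (4, 14)→(18, 18): d=(14,4) right/bottom  bias=-1
  edge (18, 18)→(6, 16): d=(-12,-2) top-left  bias=+0
  edge (6, 16)→(4, 14): d=(-2,-2) top-left  bias=+0
    (0,5)@(1, 11): e=[-30,50,0] → ·  [on edge]
    (1,6)@(3, 13): e=[-10,30,0] → ·  [on edge]
    (2,7)@(5, 15): e=[10,10,0] → █  [on edge]
    (3,7)@(7, 15): e=[2,14,4] → █
    (4,7)@(9, 15): e=[-6,18,8] → ·
    (2,8)@(5, 17): e=[38,-14,-4] → ·
    (3,8)@(7, 17): e=[30,-10,0] → ·  [on edge]
    (6,8)@(13, 17): e=[6,2,12] → █
    (7,8)@(15, 17): e=[-2,6,16] → ·
    (4,9)@(9, 19): e=[50,-30,0] → ·  [on edge]
    (6,9)@(13, 19): e=[34,-22,8] → ·
    (5,10)@(11, 21): e=[70,-50,0] → ·  [on edge]
    (6,11)@(13, 23): e=[90,-70,0] → ·  [on edge]
  covered (3 px):
    · · · · · · · · ·
    · · · · · · · · ·
    · · · · · · · · ·
    · · · · · · · · ·
    · · · · · · · · ·
    · · · · · · · · ·
    · · · · · · · · ·
    · · █ █ · · · · ·
    · · · · · · █ · ·
    · · · · · · · · ·
    · · · · · · · · ·
    · · · · · · · · ·
T2:
  2·area = 28
  edge (16, 8)→(8, 20): d=(-8,12) right/bottom  bias=-1
  edge (8, 20)→(15, 6): d=(7,-14) top-left  bias=+0
  edge (15, 6)→(16, 8): d=(1,2) right/bottom  bias=-1
    (7,3)@(15, 7): e=[20,7,1] → █
    (8,3)@(17, 7): e=[-4,35,-3] → ·
    (7,4)@(15, 9): e=[4,21,3] → █
    (8,4)@(17, 9): e=[-20,49,-1] → ·
    (6,5)@(13, 11): e=[12,7,9] → █
    (7,5)@(15, 11): e=[-12,35,5] → ·
    (6,6)@(13, 13): e=[-4,21,11] → ·
    (5,7)@(11, 15): e=[4,7,17] → █
    (6,7)@(13, 15): e=[-20,35,13] → ·
    (5,8)@(11, 17): e=[-12,21,19] → ·
  covered (4 px):
    · · · · · · · · ·
    · · · · · · · · ·
    · · · · · · · · ·
    · · · · · · · █ ·
    · · · · · · · █ ·
    · · · · · · █ · ·
    · · · · · · · · ·
    · · · · · █ · · ·
    · · · · · · · · ·
    · · · · · · · · ·
    · · · · · · · · ·
    · · · · · · · · ·
T3:
  2·area = 58
  edge (3, 19)→(4, 8): d=(1,-11) top-left  bias=+0
  edge (4, 8)→(8, 22): d=(4,14) right/bottom  bias=-1
  edge (8, 22)→(3, 19): d=(-5,-3) top-left  bias=+0
    (2,6)@(5, 13): e=[16,6,36] → █
    (3,6)@(7, 13): e=[38,-22,42] → ·
    (2,7)@(5, 15): e=[18,14,26] → █
    (3,7)@(7, 15): e=[40,-14,32] → ·
    (2,8)@(5, 17): e=[20,22,16] → █
    (3,8)@(7, 17): e=[42,-6,22] → ·
    (1,9)@(3, 19): e=[0,58,0] → █  [on edge]
    (3,9)@(7, 19): e=[44,2,12] → █
    (4,9)@(9, 19): e=[66,-26,18] → ·
    (1,10)@(3, 21): e=[2,66,-10] → ·
    (2,10)@(5, 21): e=[24,38,-4] → ·
    (3,10)@(7, 21): e=[46,10,2] → █
  covered (7 px):
    · · · · · · · · ·
    · · · · · · · · ·
    · · · · · · · · ·
    · · · · · · · · ·
    · · · · · · · · ·
    · · · · · · · · ·
    · · █ · · · · · ·
    · · █ · · · · · ·
    · · █ · · · · · ·
    · █ █ █ · · · · ·
    · · · █ · · · · ·
    · · · · · · · · ·

Result: [[5,2],[4,3],[3,4],[4,4],[2,5],[3,5],[1,6],[2,6],[1,7],[2,7]]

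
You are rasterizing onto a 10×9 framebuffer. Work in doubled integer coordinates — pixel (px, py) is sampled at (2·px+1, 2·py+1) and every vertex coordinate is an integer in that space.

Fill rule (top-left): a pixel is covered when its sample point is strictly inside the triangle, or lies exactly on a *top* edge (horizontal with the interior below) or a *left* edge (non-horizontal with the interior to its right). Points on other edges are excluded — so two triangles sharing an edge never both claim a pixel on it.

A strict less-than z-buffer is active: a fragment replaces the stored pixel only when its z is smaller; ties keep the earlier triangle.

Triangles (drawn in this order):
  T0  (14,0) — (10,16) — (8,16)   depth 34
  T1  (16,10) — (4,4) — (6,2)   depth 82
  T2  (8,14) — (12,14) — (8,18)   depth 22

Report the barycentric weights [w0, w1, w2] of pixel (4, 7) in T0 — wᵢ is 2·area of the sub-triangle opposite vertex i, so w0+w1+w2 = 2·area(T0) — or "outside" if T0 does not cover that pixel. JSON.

T0:
  2·area = 32
  edge (14, 0)→(10, 16): d=(-4,16) right/bottom  bias=-1
  edge (10, 16)→(8, 16): d=(-2,0) right/bottom  bias=-1
  edge (8, 16)→(14, 0): d=(6,-16) top-left  bias=+0
    (6,1)@(13, 3): e=[4,26,2] → #
    (7,1)@(15, 3): e=[-28,26,34] → ·
    (6,2)@(13, 5): e=[-4,22,14] → ·
    (5,4)@(11, 9): e=[12,14,6] → #
    (6,4)@(13, 9): e=[-20,14,38] → ·
    (5,5)@(11, 11): e=[4,10,18] → #
    (6,5)@(13, 11): e=[-28,10,50] → ·
    (5,6)@(11, 13): e=[-4,6,30] → ·
    (4,7)@(9, 15): e=[20,2,10] → #
    (5,7)@(11, 15): e=[-12,2,42] → ·
    (4,8)@(9, 17): e=[12,-2,22] → ·
  covered (4 px):
    · · · · · · · · · ·
    · · · · · · # · · ·
    · · · · · · · · · ·
    · · · · · · · · · ·
    · · · · · # · · · ·
    · · · · · # · · · ·
    · · · · · · · · · ·
    · · · · # · · · · ·
    · · · · · · · · · ·
T1:
  2·area = 36
  edge (16, 10)→(4, 4): d=(-12,-6) top-left  bias=+0
  edge (4, 4)→(6, 2): d=(2,-2) top-left  bias=+0
  edge (6, 2)→(16, 10): d=(10,8) right/bottom  bias=-1
    (3,0)@(7, 1): e=[54,0,-18] → ·  [on edge]
    (2,1)@(5, 3): e=[18,0,18] → #  [on edge]
    (3,1)@(7, 3): e=[30,4,2] → #
    (4,1)@(9, 3): e=[42,8,-14] → ·
    (1,2)@(3, 5): e=[-18,0,54] → ·  [on edge]
    (2,2)@(5, 5): e=[-6,4,38] → ·
    (3,2)@(7, 5): e=[6,8,22] → #
    (4,2)@(9, 5): e=[18,12,6] → #
    (5,2)@(11, 5): e=[30,16,-10] → ·
    (0,3)@(1, 7): e=[-54,0,90] → ·  [on edge]
    (3,3)@(7, 7): e=[-18,12,42] → ·
    (4,3)@(9, 7): e=[-6,16,26] → ·
  covered (5 px):
    · · · · · · · · · ·
    · · # # · · · · · ·
    · · · # # · · · · ·
    · · · · · # · · · ·
    · · · · · · · · · ·
    · · · · · · · · · ·
    · · · · · · · · · ·
    · · · · · · · · · ·
    · · · · · · · · · ·
T2:
  2·area = 16
  edge (8, 14)→(12, 14): d=(4,0) top-left  bias=+0
  edge (12, 14)→(8, 18): d=(-4,4) right/bottom  bias=-1
  edge (8, 18)→(8, 14): d=(0,-4) top-left  bias=+0
    (9,3)@(19, 7): e=[-28,0,44] → ·  [on edge]
    (8,4)@(17, 9): e=[-20,0,36] → ·  [on edge]
    (7,5)@(15, 11): e=[-12,0,28] → ·  [on edge]
    (6,6)@(13, 13): e=[-4,0,20] → ·  [on edge]
    (4,7)@(9, 15): e=[4,8,4] → #
    (5,7)@(11, 15): e=[4,0,12] → ·  [on edge]
    (4,8)@(9, 17): e=[12,0,4] → ·  [on edge]
  covered (1 px):
    · · · · · · · · · ·
    · · · · · · · · · ·
    · · · · · · · · · ·
    · · · · · · · · · ·
    · · · · · · · · · ·
    · · · · · · · · · ·
    · · · · · · · · · ·
    · · · · # · · · · ·
    · · · · · · · · · ·

Final: [2,10,20]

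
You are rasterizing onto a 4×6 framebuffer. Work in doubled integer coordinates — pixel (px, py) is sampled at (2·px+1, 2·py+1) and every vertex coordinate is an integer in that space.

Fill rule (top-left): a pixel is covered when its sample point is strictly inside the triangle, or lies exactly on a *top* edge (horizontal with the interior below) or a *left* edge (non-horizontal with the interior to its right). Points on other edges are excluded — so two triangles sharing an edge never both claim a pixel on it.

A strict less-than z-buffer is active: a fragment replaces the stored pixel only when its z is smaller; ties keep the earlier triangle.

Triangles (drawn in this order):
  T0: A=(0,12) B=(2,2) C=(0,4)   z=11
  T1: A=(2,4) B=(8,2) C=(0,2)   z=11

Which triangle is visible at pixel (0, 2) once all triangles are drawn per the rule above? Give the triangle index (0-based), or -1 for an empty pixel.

T0:
  2·area = 16  (B↔C swapped to make it positive)
  edge (0, 12)→(0, 4): d=(0,-8) top-left  bias=+0
  edge (0, 4)→(2, 2): d=(2,-2) top-left  bias=+0
  edge (2, 2)→(0, 12): d=(-2,10) right/bottom  bias=-1
    (1,0)@(3, 1): e=[24,0,-8] → ·  [on edge]
    (0,1)@(1, 3): e=[8,0,8] → #  [on edge]
    (1,1)@(3, 3): e=[24,4,-12] → ·
    (0,2)@(1, 5): e=[8,4,4] → #
    (1,2)@(3, 5): e=[24,8,-16] → ·
    (0,3)@(1, 7): e=[8,8,0] → ·  [on edge]
  covered (2 px):
    · · · ·
    # · · ·
    # · · ·
    · · · ·
    · · · ·
    · · · ·
T1:
  2·area = 16  (B↔C swapped to make it positive)
  edge (2, 4)→(0, 2): d=(-2,-2) top-left  bias=+0
  edge (0, 2)→(8, 2): d=(8,0) top-left  bias=+0
  edge (8, 2)→(2, 4): d=(-6,2) right/bottom  bias=-1
    (0,1)@(1, 3): e=[0,8,8] → #  [on edge]
    (1,1)@(3, 3): e=[4,8,4] → #
    (2,1)@(5, 3): e=[8,8,0] → ·  [on edge]
    (0,2)@(1, 5): e=[-4,24,-4] → ·
    (1,2)@(3, 5): e=[0,24,-8] → ·  [on edge]
    (2,3)@(5, 7): e=[0,40,-24] → ·  [on edge]
    (3,4)@(7, 9): e=[0,56,-40] → ·  [on edge]
  covered (2 px):
    · · · ·
    # # · ·
    · · · ·
    · · · ·
    · · · ·
    · · · ·

Z-buffer (winner per pixel, '.' = empty):
  . . . .
  0 1 . .
  0 . . .
  . . . .
  . . . .
  . . . .

Answer: 0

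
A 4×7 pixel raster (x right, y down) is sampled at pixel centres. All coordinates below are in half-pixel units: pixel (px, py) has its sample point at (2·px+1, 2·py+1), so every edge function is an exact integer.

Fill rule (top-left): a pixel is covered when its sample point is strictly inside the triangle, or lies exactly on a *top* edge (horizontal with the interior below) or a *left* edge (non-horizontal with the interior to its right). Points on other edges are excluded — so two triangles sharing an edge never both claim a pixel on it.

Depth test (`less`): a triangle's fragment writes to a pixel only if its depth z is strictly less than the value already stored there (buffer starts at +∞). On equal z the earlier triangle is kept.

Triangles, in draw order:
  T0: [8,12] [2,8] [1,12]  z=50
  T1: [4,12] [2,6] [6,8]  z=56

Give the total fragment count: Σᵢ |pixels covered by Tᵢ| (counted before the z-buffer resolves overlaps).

T0:
  2·area = 28  (B↔C swapped to make it positive)
  edge (8, 12)→(1, 12): d=(-7,0) right/bottom  bias=-1
  edge (1, 12)→(2, 8): d=(1,-4) top-left  bias=+0
  edge (2, 8)→(8, 12): d=(6,4) right/bottom  bias=-1
    (1,4)@(3, 9): e=[21,5,2] → #
    (2,4)@(5, 9): e=[21,13,-6] → ·
    (1,5)@(3, 11): e=[7,7,14] → #
    (2,5)@(5, 11): e=[7,15,6] → #
    (3,5)@(7, 11): e=[7,23,-2] → ·
    (1,6)@(3, 13): e=[-7,9,26] → ·
    (2,6)@(5, 13): e=[-7,17,18] → ·
  covered (3 px):
    · · · ·
    · · · ·
    · · · ·
    · · · ·
    · # · ·
    · # # ·
    · · · ·
T1:
  2·area = 20
  edge (4, 12)→(2, 6): d=(-2,-6) top-left  bias=+0
  edge (2, 6)→(6, 8): d=(4,2) right/bottom  bias=-1
  edge (6, 8)→(4, 12): d=(-2,4) right/bottom  bias=-1
    (0,1)@(1, 3): e=[0,-10,30] → ·  [on edge]
    (1,3)@(3, 7): e=[4,2,14] → #
    (2,3)@(5, 7): e=[16,-2,6] → ·
    (1,4)@(3, 9): e=[0,10,10] → #  [on edge]
    (2,4)@(5, 9): e=[12,6,2] → #
    (3,4)@(7, 9): e=[24,2,-6] → ·
    (1,5)@(3, 11): e=[-4,18,6] → ·
    (2,5)@(5, 11): e=[8,14,-2] → ·
  covered (3 px):
    · · · ·
    · · · ·
    · · · ·
    · # · ·
    · # # ·
    · · · ·
    · · · ·

Answer: 6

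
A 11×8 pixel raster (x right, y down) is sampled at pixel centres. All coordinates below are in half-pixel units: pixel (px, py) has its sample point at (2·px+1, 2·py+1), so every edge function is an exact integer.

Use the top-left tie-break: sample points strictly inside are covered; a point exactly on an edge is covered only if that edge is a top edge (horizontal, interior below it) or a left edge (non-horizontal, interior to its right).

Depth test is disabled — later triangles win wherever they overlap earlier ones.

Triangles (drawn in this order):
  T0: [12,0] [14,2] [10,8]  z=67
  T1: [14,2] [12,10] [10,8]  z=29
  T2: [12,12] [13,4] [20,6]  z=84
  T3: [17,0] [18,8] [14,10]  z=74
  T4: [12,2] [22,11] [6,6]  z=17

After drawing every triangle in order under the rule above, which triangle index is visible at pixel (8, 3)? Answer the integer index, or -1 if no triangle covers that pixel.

T0:
  2·area = 20
  edge (12, 0)→(14, 2): d=(2,2) right/bottom  bias=-1
  edge (14, 2)→(10, 8): d=(-4,6) right/bottom  bias=-1
  edge (10, 8)→(12, 0): d=(2,-8) top-left  bias=+0
    (6,0)@(13, 1): e=[0,10,10] → ·  [on edge]
    (6,1)@(13, 3): e=[4,2,14] → #
    (7,1)@(15, 3): e=[0,-10,30] → ·  [on edge]
    (5,2)@(11, 5): e=[12,6,2] → #
    (6,2)@(13, 5): e=[8,-6,18] → ·
    (8,2)@(17, 5): e=[0,-30,50] → ·  [on edge]
    (5,3)@(11, 7): e=[16,-2,6] → ·
    (9,3)@(19, 7): e=[0,-50,70] → ·  [on edge]
    (10,4)@(21, 9): e=[0,-70,90] → ·  [on edge]
  covered (2 px):
    · · · · · · · · · · ·
    · · · · · · # · · · ·
    · · · · · # · · · · ·
    · · · · · · · · · · ·
    · · · · · · · · · · ·
    · · · · · · · · · · ·
    · · · · · · · · · · ·
    · · · · · · · · · · ·
T1:
  2·area = 20
  edge (14, 2)→(12, 10): d=(-2,8) right/bottom  bias=-1
  edge (12, 10)→(10, 8): d=(-2,-2) top-left  bias=+0
  edge (10, 8)→(14, 2): d=(4,-6) top-left  bias=+0
    (1,0)@(3, 1): e=[90,0,-70] → ·  [on edge]
    (2,1)@(5, 3): e=[70,0,-50] → ·  [on edge]
    (3,2)@(7, 5): e=[50,0,-30] → ·  [on edge]
    (6,2)@(13, 5): e=[2,12,6] → #
    (7,2)@(15, 5): e=[-14,16,18] → ·
    (4,3)@(9, 7): e=[30,0,-10] → ·  [on edge]
    (5,3)@(11, 7): e=[14,4,2] → #
    (6,3)@(13, 7): e=[-2,8,14] → ·
    (5,4)@(11, 9): e=[10,0,10] → #  [on edge]
    (6,4)@(13, 9): e=[-6,4,22] → ·
    (5,5)@(11, 11): e=[6,-4,18] → ·
    (6,5)@(13, 11): e=[-10,0,30] → ·  [on edge]
    (7,6)@(15, 13): e=[-30,0,50] → ·  [on edge]
    (8,7)@(17, 15): e=[-50,0,70] → ·  [on edge]
  covered (3 px):
    · · · · · · · · · · ·
    · · · · · · · · · · ·
    · · · · · · # · · · ·
    · · · · · # · · · · ·
    · · · · · # · · · · ·
    · · · · · · · · · · ·
    · · · · · · · · · · ·
    · · · · · · · · · · ·
T2:
  2·area = 58
  edge (12, 12)→(13, 4): d=(1,-8) top-left  bias=+0
  edge (13, 4)→(20, 6): d=(7,2) right/bottom  bias=-1
  edge (20, 6)→(12, 12): d=(-8,6) right/bottom  bias=-1
    (6,2)@(13, 5): e=[1,7,50] → #
    (7,2)@(15, 5): e=[17,3,38] → #
    (8,2)@(17, 5): e=[33,-1,26] → ·
    (6,3)@(13, 7): e=[3,21,34] → #
    (8,3)@(17, 7): e=[35,13,10] → #
    (9,3)@(19, 7): e=[51,9,-2] → ·
    (6,4)@(13, 9): e=[5,35,18] → #
    (8,4)@(17, 9): e=[37,27,-6] → ·
    (6,5)@(13, 11): e=[7,49,2] → #
    (7,5)@(15, 11): e=[23,45,-10] → ·
    (6,6)@(13, 13): e=[9,63,-14] → ·
  covered (8 px):
    · · · · · · · · · · ·
    · · · · · · · · · · ·
    · · · · · · # # · · ·
    · · · · · · # # # · ·
    · · · · · · # # · · ·
    · · · · · · # · · · ·
    · · · · · · · · · · ·
    · · · · · · · · · · ·
T3:
  2·area = 34
  edge (17, 0)→(18, 8): d=(1,8) right/bottom  bias=-1
  edge (18, 8)→(14, 10): d=(-4,2) right/bottom  bias=-1
  edge (14, 10)→(17, 0): d=(3,-10) top-left  bias=+0
    (8,0)@(17, 1): e=[1,30,3] → #
    (9,0)@(19, 1): e=[-15,26,23] → ·
    (8,1)@(17, 3): e=[3,22,9] → #
    (9,1)@(19, 3): e=[-13,18,29] → ·
    (8,2)@(17, 5): e=[5,14,15] → #
    (9,2)@(19, 5): e=[-11,10,35] → ·
    (7,3)@(15, 7): e=[23,10,1] → #
    (9,3)@(19, 7): e=[-9,2,41] → ·
    (7,4)@(15, 9): e=[25,2,7] → #
    (8,4)@(17, 9): e=[9,-2,27] → ·
    (7,5)@(15, 11): e=[27,-6,13] → ·
  covered (6 px):
    · · · · · · · · # · ·
    · · · · · · · · # · ·
    · · · · · · · · # · ·
    · · · · · · · # # · ·
    · · · · · · · # · · ·
    · · · · · · · · · · ·
    · · · · · · · · · · ·
    · · · · · · · · · · ·
T4:
  2·area = 94
  edge (12, 2)→(22, 11): d=(10,9) right/bottom  bias=-1
  edge (22, 11)→(6, 6): d=(-16,-5) top-left  bias=+0
  edge (6, 6)→(12, 2): d=(6,-4) top-left  bias=+0
    (5,1)@(11, 3): e=[19,73,2] → #
    (6,1)@(13, 3): e=[1,83,10] → #
    (7,1)@(15, 3): e=[-17,93,18] → ·
    (4,2)@(9, 5): e=[57,31,6] → #
    (7,2)@(15, 5): e=[3,61,30] → #
    (8,2)@(17, 5): e=[-15,71,38] → ·
    (4,3)@(9, 7): e=[77,-1,18] → ·
    (5,3)@(11, 7): e=[59,9,26] → #
    (8,3)@(17, 7): e=[5,39,50] → #
    (9,3)@(19, 7): e=[-13,49,58] → ·
    (5,4)@(11, 9): e=[79,-23,38] → ·
    (6,4)@(13, 9): e=[61,-13,46] → ·
  covered (12 px):
    · · · · · · · · · · ·
    · · · · · # # · · · ·
    · · · · # # # # · · ·
    · · · · · # # # # · ·
    · · · · · · · · # # ·
    · · · · · · · · · · ·
    · · · · · · · · · · ·
    · · · · · · · · · · ·

Z-buffer (winner per pixel, '.' = empty):
  . . . . . . . . 3 . .
  . . . . . 4 4 . 3 . .
  . . . . 4 4 4 4 3 . .
  . . . . . 4 4 4 4 . .
  . . . . . 1 2 3 4 4 .
  . . . . . . 2 . . . .
  . . . . . . . . . . .
  . . . . . . . . . . .

Final: 4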